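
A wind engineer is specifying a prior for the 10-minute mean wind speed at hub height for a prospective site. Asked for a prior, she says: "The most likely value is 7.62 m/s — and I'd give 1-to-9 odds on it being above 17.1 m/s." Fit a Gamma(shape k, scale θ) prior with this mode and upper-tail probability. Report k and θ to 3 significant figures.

Gamma(k,θ) with k>1 has mode (k−1)θ, so θ = 7.62/(k−1).
Need P(X < 17.1) = 0.9 with θ tied to k this way. Start at k = 2, θ = 7.62: P(X<17.1) ≈ 0.656.
Too low — raise k to concentrate. Iterating converges to k ≈ 3.94.
Then θ = 7.62/(3.94−1) ≈ 2.59.

k ≈ 3.94, θ ≈ 2.59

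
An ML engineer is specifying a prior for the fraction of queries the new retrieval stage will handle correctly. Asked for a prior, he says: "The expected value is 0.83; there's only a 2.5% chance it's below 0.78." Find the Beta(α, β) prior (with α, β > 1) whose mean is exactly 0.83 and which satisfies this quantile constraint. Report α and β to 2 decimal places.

With mean 0.83 fixed, write α = 0.83s, β = 0.17s where s = α+β.
Need P(θ < 0.78) = 0.025 under Beta(0.83s, 0.17s). Normal approximation: (q−m)/√(m(1−m)/s) ≈ z_{0.025} = -1.96, so s ≈ 0.83·0.17·(-1.96)²/(0.78−0.83)² = 216.8.
At s = 216.8: P(θ<0.78) ≈ 0.031. Adjusting to match 0.025 gives s ≈ 239.38.
So α = 0.83·239.38 ≈ 198.68, β = 0.17·239.38 ≈ 40.69.

α ≈ 198.68, β ≈ 40.69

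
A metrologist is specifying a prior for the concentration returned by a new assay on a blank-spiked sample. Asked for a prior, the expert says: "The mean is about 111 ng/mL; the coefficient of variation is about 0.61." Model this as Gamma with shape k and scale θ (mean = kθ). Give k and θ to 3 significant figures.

k ≈ 2.69, θ ≈ 41.3

For Gamma(k, scale θ): mean = kθ, variance = kθ², so CV = 1/√k.
CV = 0.61, hence k = 1/CV² = 2.69.
Then θ = mean/k = 111/2.69 = 41.3.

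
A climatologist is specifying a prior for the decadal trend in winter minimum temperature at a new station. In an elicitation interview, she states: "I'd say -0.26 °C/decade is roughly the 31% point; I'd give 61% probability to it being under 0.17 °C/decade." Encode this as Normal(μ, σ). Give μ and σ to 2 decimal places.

μ = 0.02, σ = 0.55

For Normal(μ,σ), the p-quantile is μ + z_p·σ. Here z_{0.31} = -0.4959, z_{0.61} = 0.2793.
So -0.26 = μ − 0.4959σ and 0.17 = μ + 0.2793σ.
Subtracting: σ = (0.17 − -0.26)/(0.2793 − (-0.4959)) = 0.55.
Then μ = -0.26 − (-0.4959)·0.55 = 0.02.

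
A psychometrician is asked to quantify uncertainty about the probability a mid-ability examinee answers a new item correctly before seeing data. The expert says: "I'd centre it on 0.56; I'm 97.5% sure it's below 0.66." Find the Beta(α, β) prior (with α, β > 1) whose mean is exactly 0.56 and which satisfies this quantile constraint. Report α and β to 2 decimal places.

α ≈ 50.89, β ≈ 39.99

With mean 0.56 fixed, write α = 0.56s, β = 0.44s where s = α+β.
Need P(θ < 0.66) = 0.975 under Beta(0.56s, 0.44s). Normal approximation: (q−m)/√(m(1−m)/s) ≈ z_{0.975} = 1.96, so s ≈ 0.56·0.44·(1.96)²/(0.66−0.56)² = 94.7.
At s = 94.7: P(θ<0.66) ≈ 0.977. Adjusting to match 0.975 gives s ≈ 90.88.
So α = 0.56·90.88 ≈ 50.89, β = 0.44·90.88 ≈ 39.99.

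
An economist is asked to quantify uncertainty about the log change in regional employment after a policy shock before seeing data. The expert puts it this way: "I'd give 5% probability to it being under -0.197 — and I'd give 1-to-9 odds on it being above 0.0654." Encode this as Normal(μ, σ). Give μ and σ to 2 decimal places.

For Normal(μ,σ), the p-quantile is μ + z_p·σ. Here z_{0.05} = -1.645, z_{0.9} = 1.282.
So -0.197 = μ − 1.645σ and 0.0654 = μ + 1.282σ.
Subtracting: σ = (0.0654 − -0.197)/(1.282 − (-1.645)) = 0.09.
Then μ = -0.197 − (-1.645)·0.09 = -0.05.

μ = -0.05, σ = 0.09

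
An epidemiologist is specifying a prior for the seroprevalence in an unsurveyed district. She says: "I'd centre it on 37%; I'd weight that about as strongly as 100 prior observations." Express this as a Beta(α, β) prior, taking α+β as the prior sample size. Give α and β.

α = 37, β = 63

Under the effective-sample-size interpretation, Beta(α, β) has prior mean α/(α+β) and prior sample size α+β.
So α+β = 100 and α/(α+β) = 0.37, giving α = 0.37·100 = 37 and β = 100 − 37 = 63.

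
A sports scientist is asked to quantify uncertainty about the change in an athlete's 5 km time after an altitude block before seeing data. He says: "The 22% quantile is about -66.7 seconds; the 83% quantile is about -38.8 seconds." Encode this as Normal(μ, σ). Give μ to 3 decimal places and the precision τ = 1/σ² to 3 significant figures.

μ = -54.220, τ = 0.00383

For Normal(μ,σ), the p-quantile is μ + z_p·σ. Here z_{0.22} = -0.7722, z_{0.83} = 0.9542.
So -66.7 = μ − 0.7722σ and -38.8 = μ + 0.9542σ.
Subtracting: σ = (-38.8 − -66.7)/(0.9542 − (-0.7722)) = 16.161.
Then μ = -66.7 − (-0.7722)·16.161 = -54.220.
Precision τ = 1/σ² = 1/16.16² = 0.00383.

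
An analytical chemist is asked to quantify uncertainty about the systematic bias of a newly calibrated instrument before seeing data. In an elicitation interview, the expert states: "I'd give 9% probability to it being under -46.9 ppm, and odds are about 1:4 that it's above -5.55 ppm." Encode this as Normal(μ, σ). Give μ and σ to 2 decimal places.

μ = -21.50, σ = 18.95

For Normal(μ,σ), the p-quantile is μ + z_p·σ. Here z_{0.09} = -1.341, z_{0.8} = 0.8416.
So -46.9 = μ − 1.341σ and -5.55 = μ + 0.8416σ.
Subtracting: σ = (-5.55 − -46.9)/(0.8416 − (-1.341)) = 18.95.
Then μ = -46.9 − (-1.341)·18.95 = -21.50.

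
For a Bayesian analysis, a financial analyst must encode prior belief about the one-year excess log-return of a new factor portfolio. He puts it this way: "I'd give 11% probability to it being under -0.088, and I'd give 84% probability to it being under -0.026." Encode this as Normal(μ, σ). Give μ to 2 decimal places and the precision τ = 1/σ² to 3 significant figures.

μ = -0.05, τ = 1280

The p-quantile of Normal(μ,σ) is μ + z_p·σ, with z_{0.11} = -1.227 and z_{0.84} = 0.9945.
Eliminate σ: μ = (z₂·x₁ − z₁·x₂)/(z₂ − z₁) = (0.9945·-0.088 − (-1.227)·-0.026)/2.221 = -0.05.
Then σ = (x₂ − x₁)/(z₂ − z₁) = (-0.026 − -0.088)/2.221 = 0.03.
Precision τ = 1/σ² = 1/0.02792² = 1280.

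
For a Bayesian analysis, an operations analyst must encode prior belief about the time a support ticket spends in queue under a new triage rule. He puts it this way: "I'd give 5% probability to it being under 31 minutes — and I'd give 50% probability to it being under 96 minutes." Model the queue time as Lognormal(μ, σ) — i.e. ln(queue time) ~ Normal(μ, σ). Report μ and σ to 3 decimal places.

μ ≈ 4.564, σ ≈ 0.687

If T ~ Lognormal(μ,σ) then ln T ~ Normal(μ,σ), so the p-quantile of ln T is μ + z_p·σ.
ln(31) = 3.434 and ln(96) = 4.564; z_{0.05} = -1.645, z_{0.5} = 0.
σ = (4.564 − 3.434)/(0 − (-1.645)) = 0.687.
μ = 3.434 − (-1.645)·0.687 = 4.564.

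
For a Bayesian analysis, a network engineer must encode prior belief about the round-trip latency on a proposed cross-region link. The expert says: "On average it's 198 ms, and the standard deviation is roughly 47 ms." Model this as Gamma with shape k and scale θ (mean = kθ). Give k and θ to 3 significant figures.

For Gamma(k, scale θ): mean = kθ, variance = kθ², so CV = 1/√k.
CV = SD/mean = 47/198 = 0.2374, hence k = 1/CV² = 17.7.
Then θ = mean/k = 198/17.7 = 11.2.

k ≈ 17.7, θ ≈ 11.2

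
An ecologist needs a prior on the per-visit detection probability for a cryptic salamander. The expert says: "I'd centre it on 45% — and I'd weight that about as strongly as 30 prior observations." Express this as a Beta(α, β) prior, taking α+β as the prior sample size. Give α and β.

Under the effective-sample-size interpretation, Beta(α, β) has prior mean α/(α+β) and prior sample size α+β.
So α+β = 30 and α/(α+β) = 0.45, giving α = 0.45·30 = 13.5 and β = 30 − 13.5 = 16.5.

α = 13.5, β = 16.5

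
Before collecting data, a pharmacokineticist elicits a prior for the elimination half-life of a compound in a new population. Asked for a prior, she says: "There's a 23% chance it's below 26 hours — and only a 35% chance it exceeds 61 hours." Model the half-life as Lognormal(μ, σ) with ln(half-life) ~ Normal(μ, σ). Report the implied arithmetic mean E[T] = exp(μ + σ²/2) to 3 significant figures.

If T ~ Lognormal(μ,σ) then ln T ~ Normal(μ,σ), so the p-quantile of ln T is μ + z_p·σ.
ln(26) = 3.258 and ln(61) = 4.111; z_{0.23} = -0.7388, z_{0.65} = 0.3853.
σ = (4.111 − 3.258)/(0.3853 − (-0.7388)) = 0.759.
μ = 3.258 − (-0.7388)·0.759 = 3.819.
E[T] = exp(μ + σ²/2) = exp(3.819 + 0.2877) = 60.7 hours.

E[T] ≈ 60.7 hours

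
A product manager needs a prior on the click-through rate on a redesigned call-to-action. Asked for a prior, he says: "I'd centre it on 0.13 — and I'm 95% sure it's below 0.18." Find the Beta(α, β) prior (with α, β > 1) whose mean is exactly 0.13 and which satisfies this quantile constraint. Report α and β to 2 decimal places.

With mean 0.13 fixed, write α = 0.13s, β = 0.87s where s = α+β.
Need P(θ < 0.18) = 0.95 under Beta(0.13s, 0.87s). Normal approximation: (q−m)/√(m(1−m)/s) ≈ z_{0.95} = 1.64, so s ≈ 0.13·0.87·(1.64)²/(0.18−0.13)² = 122.4.
At s = 122.4: P(θ<0.18) ≈ 0.941. Adjusting to match 0.95 gives s ≈ 136.96.
So α = 0.13·136.96 ≈ 17.80, β = 0.87·136.96 ≈ 119.15.

α ≈ 17.80, β ≈ 119.15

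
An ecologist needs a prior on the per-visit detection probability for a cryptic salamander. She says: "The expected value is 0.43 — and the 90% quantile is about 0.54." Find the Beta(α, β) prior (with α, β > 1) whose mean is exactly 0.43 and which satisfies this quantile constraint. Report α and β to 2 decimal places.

α ≈ 14.40, β ≈ 19.08

With mean 0.43 fixed, write α = 0.43s, β = 0.57s where s = α+β.
Need P(θ < 0.54) = 0.9 under Beta(0.43s, 0.57s). Normal approximation: (q−m)/√(m(1−m)/s) ≈ z_{0.9} = 1.28, so s ≈ 0.43·0.57·(1.28)²/(0.54−0.43)² = 33.3.
At s = 33.3: P(θ<0.54) ≈ 0.899. Adjusting to match 0.9 gives s ≈ 33.48.
So α = 0.43·33.48 ≈ 14.40, β = 0.57·33.48 ≈ 19.08.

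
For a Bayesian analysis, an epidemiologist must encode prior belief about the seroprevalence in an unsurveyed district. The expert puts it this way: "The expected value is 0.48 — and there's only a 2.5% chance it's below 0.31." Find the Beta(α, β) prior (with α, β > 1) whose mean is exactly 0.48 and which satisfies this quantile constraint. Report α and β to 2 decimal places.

With mean 0.48 fixed, write α = 0.48s, β = 0.52s where s = α+β.
Need P(θ < 0.31) = 0.025 under Beta(0.48s, 0.52s). Normal approximation: (q−m)/√(m(1−m)/s) ≈ z_{0.025} = -1.96, so s ≈ 0.48·0.52·(-1.96)²/(0.31−0.48)² = 33.2.
At s = 33.2: P(θ<0.31) ≈ 0.022. Adjusting to match 0.025 gives s ≈ 31.24.
So α = 0.48·31.24 ≈ 14.99, β = 0.52·31.24 ≈ 16.24.

α ≈ 14.99, β ≈ 16.24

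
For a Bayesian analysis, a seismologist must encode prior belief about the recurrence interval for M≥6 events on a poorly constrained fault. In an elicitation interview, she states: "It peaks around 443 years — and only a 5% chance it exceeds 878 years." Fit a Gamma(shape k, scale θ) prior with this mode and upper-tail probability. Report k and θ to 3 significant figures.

k ≈ 6.93, θ ≈ 74.8

Gamma(k,θ) with k>1 has mode (k−1)θ, so θ = 443/(k−1).
Need P(X < 878) = 0.95 with θ tied to k this way. Start at k = 2, θ = 443: P(X<878) ≈ 0.589.
Too low — raise k to concentrate. Iterating converges to k ≈ 6.93.
Then θ = 443/(6.93−1) ≈ 74.8.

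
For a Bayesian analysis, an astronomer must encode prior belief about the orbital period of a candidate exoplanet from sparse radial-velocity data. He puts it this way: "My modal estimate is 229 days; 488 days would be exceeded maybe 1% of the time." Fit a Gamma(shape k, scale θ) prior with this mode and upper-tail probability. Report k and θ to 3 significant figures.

Gamma(k,θ) with k>1 has mode (k−1)θ, so θ = 229/(k−1).
Need P(X < 488) = 0.99 with θ tied to k this way. Start at k = 2, θ = 229: P(X<488) ≈ 0.628.
Too low — raise k to concentrate. Iterating converges to k ≈ 9.48.
Then θ = 229/(9.48−1) ≈ 27.

k ≈ 9.48, θ ≈ 27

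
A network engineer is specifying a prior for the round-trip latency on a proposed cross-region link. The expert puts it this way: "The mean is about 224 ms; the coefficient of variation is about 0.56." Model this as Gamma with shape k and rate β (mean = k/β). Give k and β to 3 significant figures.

For Gamma(k, rate β): mean = k/β, variance = k/β², so CV = 1/√k.
CV = 0.56, hence k = 1/CV² = 3.19.
Then β = k/mean = 3.19/224 = 0.0142.

k ≈ 3.19, β ≈ 0.0142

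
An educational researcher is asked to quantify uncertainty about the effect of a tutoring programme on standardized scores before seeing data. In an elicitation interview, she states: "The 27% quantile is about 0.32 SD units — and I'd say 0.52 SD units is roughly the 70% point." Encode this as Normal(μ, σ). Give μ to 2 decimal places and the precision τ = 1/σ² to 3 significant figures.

For Normal(μ,σ), the p-quantile is μ + z_p·σ. Here z_{0.27} = -0.6128, z_{0.7} = 0.5244.
So 0.32 = μ − 0.6128σ and 0.52 = μ + 0.5244σ.
Subtracting: σ = (0.52 − 0.32)/(0.5244 − (-0.6128)) = 0.18.
Then μ = 0.32 − (-0.6128)·0.18 = 0.43.
Precision τ = 1/σ² = 1/0.1759² = 32.3.

μ = 0.43, τ = 32.3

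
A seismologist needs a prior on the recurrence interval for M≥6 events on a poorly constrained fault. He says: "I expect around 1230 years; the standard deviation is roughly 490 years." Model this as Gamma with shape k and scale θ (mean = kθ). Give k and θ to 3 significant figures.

For Gamma(k, scale θ): mean = kθ, variance = kθ², so CV = 1/√k.
CV = SD/mean = 490/1230 = 0.3984, hence k = 1/CV² = 6.3.
Then θ = mean/k = 1230/6.3 = 195.

k ≈ 6.3, θ ≈ 195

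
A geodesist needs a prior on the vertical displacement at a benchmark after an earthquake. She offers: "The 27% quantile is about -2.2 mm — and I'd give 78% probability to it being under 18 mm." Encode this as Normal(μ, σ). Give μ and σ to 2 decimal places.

For Normal(μ,σ), the p-quantile is μ + z_p·σ. Here z_{0.27} = -0.6128, z_{0.78} = 0.7722.
So -2.2 = μ − 0.6128σ and 18 = μ + 0.7722σ.
Subtracting: σ = (18 − -2.2)/(0.7722 − (-0.6128)) = 14.58.
Then μ = -2.2 − (-0.6128)·14.58 = 6.74.

μ = 6.74, σ = 14.58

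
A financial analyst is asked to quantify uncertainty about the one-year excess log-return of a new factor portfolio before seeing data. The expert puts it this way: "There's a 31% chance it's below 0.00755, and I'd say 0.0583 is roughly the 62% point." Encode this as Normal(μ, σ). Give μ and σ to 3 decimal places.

μ = 0.039, σ = 0.063

For Normal(μ,σ), the p-quantile is μ + z_p·σ. Here z_{0.31} = -0.4959, z_{0.62} = 0.3055.
So 0.00755 = μ − 0.4959σ and 0.0583 = μ + 0.3055σ.
Subtracting: σ = (0.0583 − 0.00755)/(0.3055 − (-0.4959)) = 0.063.
Then μ = 0.00755 − (-0.4959)·0.063 = 0.039.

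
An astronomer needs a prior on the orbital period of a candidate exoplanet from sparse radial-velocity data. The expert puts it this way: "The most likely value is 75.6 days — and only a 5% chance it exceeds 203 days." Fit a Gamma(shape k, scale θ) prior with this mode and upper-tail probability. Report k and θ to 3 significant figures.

k ≈ 3.76, θ ≈ 27.4

Gamma(k,θ) with k>1 has mode (k−1)θ, so θ = 75.6/(k−1).
Need P(X < 203) = 0.95 with θ tied to k this way. Start at k = 2, θ = 75.6: P(X<203) ≈ 0.749.
Too low — raise k to concentrate. Iterating converges to k ≈ 3.76.
Then θ = 75.6/(3.76−1) ≈ 27.4.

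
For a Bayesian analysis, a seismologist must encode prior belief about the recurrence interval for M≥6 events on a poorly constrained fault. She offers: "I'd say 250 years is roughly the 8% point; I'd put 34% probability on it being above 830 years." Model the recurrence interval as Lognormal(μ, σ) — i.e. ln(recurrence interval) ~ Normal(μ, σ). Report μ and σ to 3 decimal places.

μ ≈ 6.449, σ ≈ 0.660

If T ~ Lognormal(μ,σ) then ln T ~ Normal(μ,σ), so the p-quantile of ln T is μ + z_p·σ.
ln(250) = 5.521 and ln(830) = 6.721; z_{0.08} = -1.405, z_{0.66} = 0.4125.
σ = (6.721 − 5.521)/(0.4125 − (-1.405)) = 0.660.
μ = 5.521 − (-1.405)·0.660 = 6.449.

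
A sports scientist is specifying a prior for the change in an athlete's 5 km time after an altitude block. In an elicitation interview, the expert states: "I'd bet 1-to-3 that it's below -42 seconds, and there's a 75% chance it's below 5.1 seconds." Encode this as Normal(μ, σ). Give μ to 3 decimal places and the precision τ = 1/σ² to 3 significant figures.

For Normal(μ,σ), the p-quantile is μ + z_p·σ. Here z_{0.25} = -0.6745, z_{0.75} = 0.6745.
So -42 = μ − 0.6745σ and 5.1 = μ + 0.6745σ.
Subtracting: σ = (5.1 − -42)/(0.6745 − (-0.6745)) = 34.915.
Then μ = -42 − (-0.6745)·34.915 = -18.450.
Precision τ = 1/σ² = 1/34.92² = 0.00082.

μ = -18.450, τ = 0.00082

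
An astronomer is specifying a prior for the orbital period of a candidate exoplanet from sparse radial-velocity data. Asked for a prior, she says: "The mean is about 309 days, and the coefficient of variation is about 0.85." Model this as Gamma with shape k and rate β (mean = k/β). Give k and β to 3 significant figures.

k ≈ 1.38, β ≈ 0.00448

For Gamma(k, rate β): mean = k/β, variance = k/β², so CV = 1/√k.
CV = 0.85, hence k = 1/CV² = 1.38.
Then β = k/mean = 1.38/309 = 0.00448.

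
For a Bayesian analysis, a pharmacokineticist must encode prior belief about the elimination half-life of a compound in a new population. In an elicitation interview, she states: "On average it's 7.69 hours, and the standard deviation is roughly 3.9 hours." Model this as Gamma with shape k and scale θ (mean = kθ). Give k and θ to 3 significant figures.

k ≈ 3.89, θ ≈ 1.98

For Gamma(k, scale θ): mean = kθ, variance = kθ², so CV = 1/√k.
CV = SD/mean = 3.9/7.69 = 0.5072, hence k = 1/CV² = 3.89.
Then θ = mean/k = 7.69/3.89 = 1.98.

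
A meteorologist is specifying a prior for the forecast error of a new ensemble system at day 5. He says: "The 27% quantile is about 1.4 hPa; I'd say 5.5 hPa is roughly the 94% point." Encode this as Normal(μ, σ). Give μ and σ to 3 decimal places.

The p-quantile of Normal(μ,σ) is μ + z_p·σ, with z_{0.27} = -0.6128 and z_{0.94} = 1.555.
Eliminate σ: μ = (z₂·x₁ − z₁·x₂)/(z₂ − z₁) = (1.555·1.4 − (-0.6128)·5.5)/2.168 = 2.559.
Then σ = (x₂ − x₁)/(z₂ − z₁) = (5.5 − 1.4)/2.168 = 1.892.

μ = 2.559, σ = 1.892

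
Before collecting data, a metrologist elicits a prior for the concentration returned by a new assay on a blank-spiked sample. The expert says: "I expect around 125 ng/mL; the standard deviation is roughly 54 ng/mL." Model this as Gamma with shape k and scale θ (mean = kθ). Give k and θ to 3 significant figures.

k ≈ 5.36, θ ≈ 23.3

For Gamma(k, scale θ): mean = kθ, variance = kθ², so CV = 1/√k.
CV = SD/mean = 54/125 = 0.432, hence k = 1/CV² = 5.36.
Then θ = mean/k = 125/5.36 = 23.3.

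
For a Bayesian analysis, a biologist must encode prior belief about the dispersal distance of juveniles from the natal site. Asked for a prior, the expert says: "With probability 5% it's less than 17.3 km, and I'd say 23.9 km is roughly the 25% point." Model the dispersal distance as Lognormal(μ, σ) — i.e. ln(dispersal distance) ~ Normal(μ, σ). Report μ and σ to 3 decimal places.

μ ≈ 3.399, σ ≈ 0.333

If T ~ Lognormal(μ,σ) then ln T ~ Normal(μ,σ), so the p-quantile of ln T is μ + z_p·σ.
ln(17.3) = 2.851 and ln(23.9) = 3.174; z_{0.05} = -1.645, z_{0.25} = -0.6745.
σ = (3.174 − 2.851)/(-0.6745 − (-1.645)) = 0.333.
μ = 2.851 − (-1.645)·0.333 = 3.399.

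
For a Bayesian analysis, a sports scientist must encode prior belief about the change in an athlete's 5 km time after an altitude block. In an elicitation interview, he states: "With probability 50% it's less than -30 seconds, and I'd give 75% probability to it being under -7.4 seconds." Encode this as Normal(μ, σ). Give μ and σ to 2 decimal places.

The p-quantile of Normal(μ,σ) is μ + z_p·σ, with z_{0.5} = 0 and z_{0.75} = 0.6745.
Eliminate σ: μ = (z₂·x₁ − z₁·x₂)/(z₂ − z₁) = (0.6745·-30 − (0)·-7.4)/0.6745 = -30.00.
Then σ = (x₂ − x₁)/(z₂ − z₁) = (-7.4 − -30)/0.6745 = 33.51.

μ = -30.00, σ = 33.51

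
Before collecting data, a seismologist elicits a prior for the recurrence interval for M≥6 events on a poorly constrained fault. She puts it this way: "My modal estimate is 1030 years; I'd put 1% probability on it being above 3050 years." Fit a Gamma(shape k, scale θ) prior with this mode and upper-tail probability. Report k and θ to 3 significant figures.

k ≈ 4.83, θ ≈ 269

Gamma(k,θ) with k>1 has mode (k−1)θ, so θ = 1030/(k−1).
Need P(X < 3050) = 0.99 with θ tied to k this way. Start at k = 2, θ = 1030: P(X<3050) ≈ 0.795.
Too low — raise k to concentrate. Iterating converges to k ≈ 4.83.
Then θ = 1030/(4.83−1) ≈ 269.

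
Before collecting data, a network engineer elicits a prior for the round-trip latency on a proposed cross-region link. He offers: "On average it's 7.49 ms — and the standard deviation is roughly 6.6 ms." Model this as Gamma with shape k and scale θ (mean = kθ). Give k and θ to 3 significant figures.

k ≈ 1.29, θ ≈ 5.82

For Gamma(k, scale θ): mean = kθ, variance = kθ², so CV = 1/√k.
CV = SD/mean = 6.6/7.49 = 0.8812, hence k = 1/CV² = 1.29.
Then θ = mean/k = 7.49/1.29 = 5.82.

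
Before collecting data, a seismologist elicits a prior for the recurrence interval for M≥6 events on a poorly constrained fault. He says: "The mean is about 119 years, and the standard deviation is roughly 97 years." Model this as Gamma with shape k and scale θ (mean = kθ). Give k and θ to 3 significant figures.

For Gamma(k, scale θ): mean = kθ, variance = kθ², so CV = 1/√k.
CV = SD/mean = 97/119 = 0.8151, hence k = 1/CV² = 1.51.
Then θ = mean/k = 119/1.51 = 79.1.

k ≈ 1.51, θ ≈ 79.1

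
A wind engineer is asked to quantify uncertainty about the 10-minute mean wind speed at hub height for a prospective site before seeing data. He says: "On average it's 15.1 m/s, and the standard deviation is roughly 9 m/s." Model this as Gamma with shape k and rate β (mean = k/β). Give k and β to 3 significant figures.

For Gamma(k, rate β): mean = k/β, variance = k/β², so CV = 1/√k.
CV = SD/mean = 9/15.1 = 0.596, hence k = 1/CV² = 2.81.
Then β = k/mean = 2.81/15.1 = 0.186.

k ≈ 2.81, β ≈ 0.186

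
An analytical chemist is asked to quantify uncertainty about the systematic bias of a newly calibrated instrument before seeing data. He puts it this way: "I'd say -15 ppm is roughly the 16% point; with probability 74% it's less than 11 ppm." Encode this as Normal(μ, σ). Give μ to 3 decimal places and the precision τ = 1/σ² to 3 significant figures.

For Normal(μ,σ), the p-quantile is μ + z_p·σ. Here z_{0.16} = -0.9945, z_{0.74} = 0.6433.
So -15 = μ − 0.9945σ and 11 = μ + 0.6433σ.
Subtracting: σ = (11 − -15)/(0.6433 − (-0.9945)) = 15.875.
Then μ = -15 − (-0.9945)·15.875 = 0.787.
Precision τ = 1/σ² = 1/15.87² = 0.00397.

μ = 0.787, τ = 0.00397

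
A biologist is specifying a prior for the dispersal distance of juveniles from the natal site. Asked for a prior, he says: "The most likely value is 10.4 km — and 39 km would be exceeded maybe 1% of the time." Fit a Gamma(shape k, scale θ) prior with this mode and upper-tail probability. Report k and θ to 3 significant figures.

k ≈ 3.43, θ ≈ 4.27

Gamma(k,θ) with k>1 has mode (k−1)θ, so θ = 10.4/(k−1).
Need P(X < 39) = 0.99 with θ tied to k this way. Start at k = 2, θ = 10.4: P(X<39) ≈ 0.888.
Too low — raise k to concentrate. Iterating converges to k ≈ 3.43.
Then θ = 10.4/(3.43−1) ≈ 4.27.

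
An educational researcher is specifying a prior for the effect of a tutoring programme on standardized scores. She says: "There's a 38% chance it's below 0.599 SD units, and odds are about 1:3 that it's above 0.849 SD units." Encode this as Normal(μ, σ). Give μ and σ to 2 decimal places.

μ = 0.68, σ = 0.26

For Normal(μ,σ), the p-quantile is μ + z_p·σ. Here z_{0.38} = -0.3055, z_{0.75} = 0.6745.
So 0.599 = μ − 0.3055σ and 0.849 = μ + 0.6745σ.
Subtracting: σ = (0.849 − 0.599)/(0.6745 − (-0.3055)) = 0.26.
Then μ = 0.599 − (-0.3055)·0.26 = 0.68.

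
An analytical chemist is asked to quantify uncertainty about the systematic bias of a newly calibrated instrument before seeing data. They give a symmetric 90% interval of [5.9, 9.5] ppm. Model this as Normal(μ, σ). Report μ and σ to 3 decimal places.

μ = 7.700, σ = 1.094

A symmetric 90% interval runs μ ± z·σ with z = 1.645.
Half-width = 1.8, so σ = 1.8/1.645 = 1.094.
μ is the interval midpoint, 7.700.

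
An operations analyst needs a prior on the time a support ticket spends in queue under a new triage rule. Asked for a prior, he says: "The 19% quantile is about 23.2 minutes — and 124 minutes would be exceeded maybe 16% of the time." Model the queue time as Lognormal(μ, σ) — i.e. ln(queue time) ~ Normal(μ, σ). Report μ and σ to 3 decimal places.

μ ≈ 3.930, σ ≈ 0.895

If T ~ Lognormal(μ,σ) then ln T ~ Normal(μ,σ), so the p-quantile of ln T is μ + z_p·σ.
ln(23.2) = 3.144 and ln(124) = 4.82; z_{0.19} = -0.8779, z_{0.84} = 0.9945.
σ = (4.82 − 3.144)/(0.9945 − (-0.8779)) = 0.895.
μ = 3.144 − (-0.8779)·0.895 = 3.930.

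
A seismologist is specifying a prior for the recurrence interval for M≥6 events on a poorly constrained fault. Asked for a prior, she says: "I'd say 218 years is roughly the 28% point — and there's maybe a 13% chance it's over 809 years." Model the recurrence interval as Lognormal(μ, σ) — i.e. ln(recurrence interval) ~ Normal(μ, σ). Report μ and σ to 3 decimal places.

If T ~ Lognormal(μ,σ) then ln T ~ Normal(μ,σ), so the p-quantile of ln T is μ + z_p·σ.
ln(218) = 5.384 and ln(809) = 6.696; z_{0.28} = -0.5828, z_{0.87} = 1.126.
σ = (6.696 − 5.384)/(1.126 − (-0.5828)) = 0.767.
μ = 5.384 − (-0.5828)·0.767 = 5.832.

μ ≈ 5.832, σ ≈ 0.767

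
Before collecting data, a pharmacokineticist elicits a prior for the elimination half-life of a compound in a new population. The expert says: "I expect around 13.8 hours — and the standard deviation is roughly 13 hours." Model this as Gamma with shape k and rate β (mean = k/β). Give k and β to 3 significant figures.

k ≈ 1.13, β ≈ 0.0817

For Gamma(k, rate β): mean = k/β, variance = k/β², so CV = 1/√k.
CV = SD/mean = 13/13.8 = 0.942, hence k = 1/CV² = 1.13.
Then β = k/mean = 1.13/13.8 = 0.0817.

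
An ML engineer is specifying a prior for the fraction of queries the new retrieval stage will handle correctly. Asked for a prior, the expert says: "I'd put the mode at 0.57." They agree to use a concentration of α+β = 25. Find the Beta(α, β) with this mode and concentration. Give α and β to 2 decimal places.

α = 14.11, β = 10.89

For α,β > 1 the Beta mode is (α−1)/(α+β−2). With α+β = 25, the mode is (α−1)/23.
Set (α−1)/23 = 0.57 → α = 1 + 0.57·23 = 14.11.
β = 25 − α = 10.89.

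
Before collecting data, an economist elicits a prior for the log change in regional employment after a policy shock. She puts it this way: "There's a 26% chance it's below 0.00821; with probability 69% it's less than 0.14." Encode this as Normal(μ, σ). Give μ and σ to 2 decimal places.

For Normal(μ,σ), the p-quantile is μ + z_p·σ. Here z_{0.26} = -0.6433, z_{0.69} = 0.4959.
So 0.00821 = μ − 0.6433σ and 0.14 = μ + 0.4959σ.
Subtracting: σ = (0.14 − 0.00821)/(0.4959 − (-0.6433)) = 0.12.
Then μ = 0.00821 − (-0.6433)·0.12 = 0.08.

μ = 0.08, σ = 0.12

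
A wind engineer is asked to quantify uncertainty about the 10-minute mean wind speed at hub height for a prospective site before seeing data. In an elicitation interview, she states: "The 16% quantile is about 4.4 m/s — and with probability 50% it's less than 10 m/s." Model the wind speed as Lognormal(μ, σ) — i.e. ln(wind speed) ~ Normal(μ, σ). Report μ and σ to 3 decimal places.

μ ≈ 2.303, σ ≈ 0.826

If T ~ Lognormal(μ,σ) then ln T ~ Normal(μ,σ), so the p-quantile of ln T is μ + z_p·σ.
ln(4.4) = 1.482 and ln(10) = 2.303; z_{0.16} = -0.9945, z_{0.5} = 0.
σ = (2.303 − 1.482)/(0 − (-0.9945)) = 0.826.
μ = 1.482 − (-0.9945)·0.826 = 2.303.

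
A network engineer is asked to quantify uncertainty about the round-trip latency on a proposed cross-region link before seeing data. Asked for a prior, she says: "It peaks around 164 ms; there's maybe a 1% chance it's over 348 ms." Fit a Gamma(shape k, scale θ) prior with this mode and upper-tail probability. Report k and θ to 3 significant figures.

Gamma(k,θ) with k>1 has mode (k−1)θ, so θ = 164/(k−1).
Need P(X < 348) = 0.99 with θ tied to k this way. Start at k = 2, θ = 164: P(X<348) ≈ 0.626.
Too low — raise k to concentrate. Iterating converges to k ≈ 9.58.
Then θ = 164/(9.58−1) ≈ 19.1.

k ≈ 9.58, θ ≈ 19.1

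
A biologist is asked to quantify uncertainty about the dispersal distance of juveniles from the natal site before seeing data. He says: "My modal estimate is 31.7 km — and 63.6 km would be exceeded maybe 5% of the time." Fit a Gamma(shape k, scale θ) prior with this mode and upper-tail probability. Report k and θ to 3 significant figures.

Gamma(k,θ) with k>1 has mode (k−1)θ, so θ = 31.7/(k−1).
Need P(X < 63.6) = 0.95 with θ tied to k this way. Start at k = 2, θ = 31.7: P(X<63.6) ≈ 0.596.
Too low — raise k to concentrate. Iterating converges to k ≈ 6.72.
Then θ = 31.7/(6.72−1) ≈ 5.55.

k ≈ 6.72, θ ≈ 5.55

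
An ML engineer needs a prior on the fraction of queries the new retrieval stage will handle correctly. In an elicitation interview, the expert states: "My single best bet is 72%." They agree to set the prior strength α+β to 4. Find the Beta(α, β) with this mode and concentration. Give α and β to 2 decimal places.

α = 2.44, β = 1.56

For α,β > 1 the Beta mode is (α−1)/(α+β−2). With α+β = 4, the mode is (α−1)/2.
Set (α−1)/2 = 0.72 → α = 1 + 0.72·2 = 2.44.
β = 4 − α = 1.56.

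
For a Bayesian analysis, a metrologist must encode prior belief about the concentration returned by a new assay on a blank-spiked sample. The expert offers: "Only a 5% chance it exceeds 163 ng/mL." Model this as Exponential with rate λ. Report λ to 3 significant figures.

P(T > 163.0) = e^(−λ·163.0) = 0.05, so λ = −ln(0.05)/163.0 = 0.0184.

λ ≈ 0.0184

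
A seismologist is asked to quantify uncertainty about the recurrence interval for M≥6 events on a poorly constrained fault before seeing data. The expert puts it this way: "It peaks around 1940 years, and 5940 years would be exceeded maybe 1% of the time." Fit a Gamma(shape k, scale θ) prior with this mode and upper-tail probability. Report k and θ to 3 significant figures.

Gamma(k,θ) with k>1 has mode (k−1)θ, so θ = 1940/(k−1).
Need P(X < 5940) = 0.99 with θ tied to k this way. Start at k = 2, θ = 1940: P(X<5940) ≈ 0.810.
Too low — raise k to concentrate. Iterating converges to k ≈ 4.58.
Then θ = 1940/(4.58−1) ≈ 542.

k ≈ 4.58, θ ≈ 542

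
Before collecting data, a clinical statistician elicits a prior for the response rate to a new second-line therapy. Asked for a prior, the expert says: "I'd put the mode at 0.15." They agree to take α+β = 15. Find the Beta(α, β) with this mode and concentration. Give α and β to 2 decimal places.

α = 2.95, β = 12.05

For α,β > 1 the Beta mode is (α−1)/(α+β−2). With α+β = 15, the mode is (α−1)/13.
Set (α−1)/13 = 0.15 → α = 1 + 0.15·13 = 2.95.
β = 15 − α = 12.05.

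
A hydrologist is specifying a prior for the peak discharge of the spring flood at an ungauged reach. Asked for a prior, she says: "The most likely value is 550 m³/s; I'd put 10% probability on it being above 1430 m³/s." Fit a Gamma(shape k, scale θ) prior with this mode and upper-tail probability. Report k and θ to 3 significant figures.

Gamma(k,θ) with k>1 has mode (k−1)θ, so θ = 550/(k−1).
Need P(X < 1430) = 0.9 with θ tied to k this way. Start at k = 2, θ = 550: P(X<1430) ≈ 0.733.
Too low — raise k to concentrate. Iterating converges to k ≈ 3.1.
Then θ = 550/(3.1−1) ≈ 262.

k ≈ 3.1, θ ≈ 262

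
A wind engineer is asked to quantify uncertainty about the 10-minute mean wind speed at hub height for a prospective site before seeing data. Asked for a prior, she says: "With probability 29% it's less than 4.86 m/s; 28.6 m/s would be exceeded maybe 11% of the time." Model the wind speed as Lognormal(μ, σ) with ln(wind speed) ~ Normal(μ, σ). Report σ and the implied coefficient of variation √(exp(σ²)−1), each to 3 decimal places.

If T ~ Lognormal(μ,σ) then ln T ~ Normal(μ,σ), so the p-quantile of ln T is μ + z_p·σ.
ln(4.86) = 1.581 and ln(28.6) = 3.353; z_{0.29} = -0.5534, z_{0.89} = 1.227.
σ = (3.353 − 1.581)/(1.227 − (-0.5534)) = 0.996.
μ = 1.581 − (-0.5534)·0.996 = 2.132.
CV = √(exp(σ²)−1) = √(exp(0.9915)−1) = 1.302.

σ ≈ 0.996, CV ≈ 1.302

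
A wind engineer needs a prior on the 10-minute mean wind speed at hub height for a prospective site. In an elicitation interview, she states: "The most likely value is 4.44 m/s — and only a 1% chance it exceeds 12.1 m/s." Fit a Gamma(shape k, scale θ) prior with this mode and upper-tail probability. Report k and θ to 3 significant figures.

Gamma(k,θ) with k>1 has mode (k−1)θ, so θ = 4.44/(k−1).
Need P(X < 12.1) = 0.99 with θ tied to k this way. Start at k = 2, θ = 4.44: P(X<12.1) ≈ 0.756.
Too low — raise k to concentrate. Iterating converges to k ≈ 5.58.
Then θ = 4.44/(5.58−1) ≈ 0.969.

k ≈ 5.58, θ ≈ 0.969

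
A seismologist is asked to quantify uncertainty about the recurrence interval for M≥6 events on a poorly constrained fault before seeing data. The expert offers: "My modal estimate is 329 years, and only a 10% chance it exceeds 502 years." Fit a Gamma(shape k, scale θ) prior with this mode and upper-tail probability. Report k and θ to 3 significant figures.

Gamma(k,θ) with k>1 has mode (k−1)θ, so θ = 329/(k−1).
Need P(X < 502) = 0.9 with θ tied to k this way. Start at k = 2, θ = 329: P(X<502) ≈ 0.451.
Too low — raise k to concentrate. Iterating converges to k ≈ 11.4.
Then θ = 329/(11.4−1) ≈ 31.5.

k ≈ 11.4, θ ≈ 31.5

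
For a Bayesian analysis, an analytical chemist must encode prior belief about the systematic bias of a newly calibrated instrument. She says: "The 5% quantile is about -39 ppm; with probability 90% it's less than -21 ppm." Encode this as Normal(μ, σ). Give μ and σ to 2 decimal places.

μ = -28.88, σ = 6.15

The p-quantile of Normal(μ,σ) is μ + z_p·σ, with z_{0.05} = -1.645 and z_{0.9} = 1.282.
Eliminate σ: μ = (z₂·x₁ − z₁·x₂)/(z₂ − z₁) = (1.282·-39 − (-1.645)·-21)/2.926 = -28.88.
Then σ = (x₂ − x₁)/(z₂ − z₁) = (-21 − -39)/2.926 = 6.15.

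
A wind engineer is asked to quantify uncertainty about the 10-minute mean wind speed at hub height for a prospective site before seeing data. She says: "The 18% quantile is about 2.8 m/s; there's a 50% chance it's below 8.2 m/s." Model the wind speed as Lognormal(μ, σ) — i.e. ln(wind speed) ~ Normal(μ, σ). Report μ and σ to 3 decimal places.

μ ≈ 2.104, σ ≈ 1.174

If T ~ Lognormal(μ,σ) then ln T ~ Normal(μ,σ), so the p-quantile of ln T is μ + z_p·σ.
ln(2.8) = 1.03 and ln(8.2) = 2.104; z_{0.18} = -0.9154, z_{0.5} = 0.
σ = (2.104 − 1.03)/(0 − (-0.9154)) = 1.174.
μ = 1.03 − (-0.9154)·1.174 = 2.104.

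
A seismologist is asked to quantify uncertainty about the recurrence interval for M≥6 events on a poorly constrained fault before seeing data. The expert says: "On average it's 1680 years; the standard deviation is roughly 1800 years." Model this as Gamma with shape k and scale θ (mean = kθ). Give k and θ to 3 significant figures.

k ≈ 0.871, θ ≈ 1930

For Gamma(k, scale θ): mean = kθ, variance = kθ², so CV = 1/√k.
CV = SD/mean = 1800/1680 = 1.071, hence k = 1/CV² = 0.871.
Then θ = mean/k = 1680/0.871 = 1930.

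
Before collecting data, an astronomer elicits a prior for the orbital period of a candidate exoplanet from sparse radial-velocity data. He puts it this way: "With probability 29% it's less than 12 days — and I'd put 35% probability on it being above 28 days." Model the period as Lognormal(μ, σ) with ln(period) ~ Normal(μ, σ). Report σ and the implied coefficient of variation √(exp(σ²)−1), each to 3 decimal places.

If T ~ Lognormal(μ,σ) then ln T ~ Normal(μ,σ), so the p-quantile of ln T is μ + z_p·σ.
ln(12) = 2.485 and ln(28) = 3.332; z_{0.29} = -0.5534, z_{0.65} = 0.3853.
σ = (3.332 − 2.485)/(0.3853 − (-0.5534)) = 0.903.
μ = 2.485 − (-0.5534)·0.903 = 2.984.
CV = √(exp(σ²)−1) = √(exp(0.8147)−1) = 1.122.

σ ≈ 0.903, CV ≈ 1.122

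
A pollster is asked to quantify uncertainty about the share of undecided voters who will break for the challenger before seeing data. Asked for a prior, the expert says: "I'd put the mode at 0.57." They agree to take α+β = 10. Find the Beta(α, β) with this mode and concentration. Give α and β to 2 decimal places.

For α,β > 1 the Beta mode is (α−1)/(α+β−2). With α+β = 10, the mode is (α−1)/8.
Set (α−1)/8 = 0.57 → α = 1 + 0.57·8 = 5.56.
β = 10 − α = 4.44.

α = 5.56, β = 4.44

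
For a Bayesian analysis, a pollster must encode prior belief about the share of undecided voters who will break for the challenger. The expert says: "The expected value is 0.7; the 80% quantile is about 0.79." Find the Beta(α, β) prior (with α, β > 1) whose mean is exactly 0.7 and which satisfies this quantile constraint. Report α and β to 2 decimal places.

With mean 0.7 fixed, write α = 0.7s, β = 0.3s where s = α+β.
Need P(θ < 0.79) = 0.8 under Beta(0.7s, 0.3s). Normal approximation: (q−m)/√(m(1−m)/s) ≈ z_{0.8} = 0.842, so s ≈ 0.7·0.3·(0.842)²/(0.79−0.7)² = 18.4.
At s = 18.4: P(θ<0.79) ≈ 0.795. Adjusting to match 0.8 gives s ≈ 19.02.
So α = 0.7·19.02 ≈ 13.31, β = 0.3·19.02 ≈ 5.70.

α ≈ 13.31, β ≈ 5.70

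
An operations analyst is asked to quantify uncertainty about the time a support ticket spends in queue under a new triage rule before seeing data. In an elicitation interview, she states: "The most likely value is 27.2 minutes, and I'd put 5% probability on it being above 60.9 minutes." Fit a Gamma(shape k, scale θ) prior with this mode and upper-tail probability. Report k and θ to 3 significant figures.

Gamma(k,θ) with k>1 has mode (k−1)θ, so θ = 27.2/(k−1).
Need P(X < 60.9) = 0.95 with θ tied to k this way. Start at k = 2, θ = 27.2: P(X<60.9) ≈ 0.655.
Too low — raise k to concentrate. Iterating converges to k ≈ 5.23.
Then θ = 27.2/(5.23−1) ≈ 6.43.

k ≈ 5.23, θ ≈ 6.43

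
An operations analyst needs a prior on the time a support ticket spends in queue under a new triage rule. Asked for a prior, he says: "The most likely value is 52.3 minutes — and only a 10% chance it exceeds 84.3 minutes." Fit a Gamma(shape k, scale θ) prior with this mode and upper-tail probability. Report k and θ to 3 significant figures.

k ≈ 9.25, θ ≈ 6.34

Gamma(k,θ) with k>1 has mode (k−1)θ, so θ = 52.3/(k−1).
Need P(X < 84.3) = 0.9 with θ tied to k this way. Start at k = 2, θ = 52.3: P(X<84.3) ≈ 0.479.
Too low — raise k to concentrate. Iterating converges to k ≈ 9.25.
Then θ = 52.3/(9.25−1) ≈ 6.34.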